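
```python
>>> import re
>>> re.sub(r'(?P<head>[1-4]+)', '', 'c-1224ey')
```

'c-ey'

Pattern: one or more of a character in [1-4] (captured as 'head').
Matches: at [2:6] → '1224'.
`sub` substitutes '' at each match site.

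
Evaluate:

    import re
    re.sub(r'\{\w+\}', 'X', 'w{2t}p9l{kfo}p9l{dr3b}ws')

'wXp9lXp9lXws'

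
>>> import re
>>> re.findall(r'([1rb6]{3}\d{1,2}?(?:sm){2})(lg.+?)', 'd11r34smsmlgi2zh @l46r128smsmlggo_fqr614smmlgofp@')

The pattern matches exactly 3 of one of [1rb6], then 1 to 2 of a digit (lazy), then the literal 'sm' repeated 2 times (captured); then the literal 'lg', then one or more of any character (lazy) (captured).
Because the quantifier is non-greedy, it stops expanding at the earliest point where the rest of the pattern can succeed.
Walking the string: at [1:13] match '11r34smsmlgi', groups = ('11r34smsm', 'lgi'); at [20:32] match '6r128smsmlgg', groups = ('6r128smsm', 'lgg').
2 groups means each result is a tuple of 2 captured strings — 2 here.

[('11r34smsm', 'lgi'), ('6r128smsm', 'lgg')]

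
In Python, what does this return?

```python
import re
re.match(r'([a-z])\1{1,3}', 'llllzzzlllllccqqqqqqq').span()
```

A backreference is literal: `\1` must see the identical characters the first group matched.
With `match`, the pattern is implicitly anchored at the beginning.
The match spans [0:4] → 'llll'.
Captured: group 1 = 'l'.

(0, 4)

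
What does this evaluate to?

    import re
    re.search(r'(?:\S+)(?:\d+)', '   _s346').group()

Pattern: one or more of a non-whitespace character (non-capturing group); then one or more of a digit (non-capturing group).
`re.search` tries every starting position until one works.
The match spans [3:8] → '_s346'.

'_s346'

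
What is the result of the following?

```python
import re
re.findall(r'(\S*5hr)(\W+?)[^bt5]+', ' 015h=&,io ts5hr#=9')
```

[('ts5hr', '#')]

The pattern matches zero or more of a non-whitespace character, then the literal '5hr' (captured); then one or more of a non-word character (lazy) (captured); then one or more of any character except [bt5].
Because the quantifier is non-greedy, it stops expanding at the earliest point where the rest of the pattern can succeed.
Scanning left to right: at [11:19] match 'ts5hr#=9', groups = ('ts5hr', '#').
`findall` packs the 2 group values into a tuple for every match.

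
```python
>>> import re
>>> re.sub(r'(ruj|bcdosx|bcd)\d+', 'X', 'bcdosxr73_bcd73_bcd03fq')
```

Matches: at [10:15] → 'bcd73'; at [16:21] → 'bcd03'.
Each match is replaced by 'X'.

'bcdosxr73_X_Xfq'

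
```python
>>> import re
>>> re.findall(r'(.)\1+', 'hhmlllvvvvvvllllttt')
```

After group 1 captures some text, `\1` only succeeds where that same text appears again.
One capturing group, so `findall` returns just the captured substring from each match — 5 in all.

['h', 'l', 'v', 'l', 't']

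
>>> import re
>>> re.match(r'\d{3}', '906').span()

(0, 3)

With `match`, the pattern is implicitly anchored at the beginning.
The match spans [0:3] → '906'.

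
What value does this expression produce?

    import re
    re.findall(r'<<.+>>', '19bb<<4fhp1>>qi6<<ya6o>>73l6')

['<<4fhp1>>qi6<<ya6o>>']

Matches: at [4:24] → '<<4fhp1>>qi6<<ya6o>>'.
With no groups in the pattern, `findall` gives back each whole match — 1 here.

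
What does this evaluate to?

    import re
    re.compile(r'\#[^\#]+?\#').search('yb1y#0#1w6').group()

'#0#'

The match spans [4:7] → '#0#'.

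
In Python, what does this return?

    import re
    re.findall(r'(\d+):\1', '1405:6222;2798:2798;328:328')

['2798', '328']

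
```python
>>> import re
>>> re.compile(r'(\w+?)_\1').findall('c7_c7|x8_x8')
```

['c7', 'x8']

`\1` has to match the exact text group 1 already captured.
With a single group, `findall` returns only what that group captured — 2 items.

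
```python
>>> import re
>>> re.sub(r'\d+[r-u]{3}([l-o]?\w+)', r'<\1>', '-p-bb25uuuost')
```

'-p-bb<ost>'

Pattern: one or more of a digit, then exactly 3 of a character in [r-u]; then optionally a character in [l-o], then one or more of a word character (captured).
Matches: at [5:13] → '25uuuost'.
Each match is replaced using the text its own group 1 captured.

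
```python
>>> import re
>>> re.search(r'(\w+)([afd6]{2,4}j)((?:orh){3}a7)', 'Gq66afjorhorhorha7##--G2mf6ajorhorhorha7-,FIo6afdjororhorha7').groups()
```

This matches one or more of a word character (captured); then 2 to 4 of one of [afd6], then a literal 'j' (captured); then the literal 'orh' repeated 3 times, then the literal 'a7' (captured).
`search` walks the string left to right and returns the first match it finds.
The match spans [0:18] → 'Gq66afjorhorhorha7'.
Captured: group 1 = 'Gq66', group 2 = 'afj', group 3 = 'orhorhorha7'.

('Gq66', 'afj', 'orhorhorha7')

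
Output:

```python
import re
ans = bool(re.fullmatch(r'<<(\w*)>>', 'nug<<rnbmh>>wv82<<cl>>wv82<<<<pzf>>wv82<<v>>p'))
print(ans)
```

False

For `fullmatch`, every character of the input must be accounted for by the pattern.
Here there's no way to consume every character, so the call returns None, and `bool(None)` is False.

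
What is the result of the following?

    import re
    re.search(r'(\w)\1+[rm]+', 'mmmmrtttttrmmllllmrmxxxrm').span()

(0, 5)

A backreference is literal: `\1` must see the identical characters the first group matched.
The match spans [0:5] → 'mmmmr'.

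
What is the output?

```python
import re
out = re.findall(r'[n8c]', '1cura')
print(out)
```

This matches one of [n8c].
Scanning left to right: at [1:2] → 'c'.
No capturing groups, so `findall` returns the 1 full match string.

['c']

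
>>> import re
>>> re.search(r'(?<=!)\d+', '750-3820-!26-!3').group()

The lookaround is zero-width — it requires the adjacent text to match without consuming it, so the asserted text isn't part of the match.
`search` walks the string left to right and returns the first match it finds.
The match spans [10:12] → '26'.

'26'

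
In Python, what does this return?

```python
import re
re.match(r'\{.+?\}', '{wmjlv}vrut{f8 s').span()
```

(0, 7)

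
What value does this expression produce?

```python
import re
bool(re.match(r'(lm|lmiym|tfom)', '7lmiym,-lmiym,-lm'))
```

With `match`, the pattern is implicitly anchored at the beginning.
Here position 0 doesn't satisfy it, so the call returns None, and `bool(None)` is False.

False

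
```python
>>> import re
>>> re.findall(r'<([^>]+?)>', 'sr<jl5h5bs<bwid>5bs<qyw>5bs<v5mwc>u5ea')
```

['jl5h5bs<bwid', 'qyw', 'v5mwc']

Scanning left to right: at [2:16] match '<jl5h5bs<bwid>', group 1 = 'jl5h5bs<bwid'; at [19:24] match '<qyw>', group 1 = 'qyw'; at [27:34] match '<v5mwc>', group 1 = 'v5mwc'.
Because there's exactly one group, `findall` drops the full match and keeps group 1 from each hit.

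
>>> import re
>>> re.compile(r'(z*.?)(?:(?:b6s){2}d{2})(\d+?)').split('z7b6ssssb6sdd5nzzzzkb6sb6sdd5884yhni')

['z7b6ssssb6sdd5n', 'zzzzk', '5', '884yhni']

Pattern: zero or more of the literal 'z', then optionally any character (captured); then the literal 'b6s' repeated 2 times, then exactly 2 of a literal 'd' (non-capturing group); then one or more of a digit (lazy) (captured).
Matches to split on: at [15:29] → 'zzzzkb6sb6sdd5'.
`re.split` interleaves the captured-group text with the surrounding fragments.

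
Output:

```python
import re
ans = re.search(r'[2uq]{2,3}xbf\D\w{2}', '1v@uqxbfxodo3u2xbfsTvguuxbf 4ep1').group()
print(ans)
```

uqxbfxod

The pattern matches 2 to 3 of one of [2uq], then the literal 'xbf'; then a non-digit, then exactly 2 of a word character.
`re.search` scans for the first position where the pattern succeeds.
The match spans [3:11] → 'uqxbfxod'.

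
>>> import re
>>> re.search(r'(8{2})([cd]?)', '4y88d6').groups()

('88', 'd')

The match spans [2:5] → '88d'.
Captured: group 1 = '88', group 2 = 'd'.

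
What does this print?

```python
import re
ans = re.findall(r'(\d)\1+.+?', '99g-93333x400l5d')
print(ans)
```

`\1` is not a pattern — it's the concrete string captured by group 1, re-applied verbatim.
Scanning left to right: at [0:3] match '99g', group 1 = '9'; at [5:10] match '3333x', group 1 = '3'; at [11:14] match '00l', group 1 = '0'.
Because there's exactly one group, `findall` drops the full match and keeps group 1 from each hit.

['9', '3', '0']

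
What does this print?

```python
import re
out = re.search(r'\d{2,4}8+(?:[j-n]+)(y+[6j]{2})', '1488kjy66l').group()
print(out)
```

Pattern: 2 to 4 of a digit, then one or more of a literal '8'; then one or more of a character in [j-n] (non-capturing group); then one or more of a literal 'y', then exactly 2 of one of [6j] (captured).
`re.search` scans for the first position where the pattern succeeds.
The match spans [0:9] → '1488kjy66'.
Captured: group 1 = 'y66'.

1488kjy66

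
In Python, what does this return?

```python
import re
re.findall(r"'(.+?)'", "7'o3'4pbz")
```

With a single group, `findall` returns only what that group captured — 1 item.

['o3']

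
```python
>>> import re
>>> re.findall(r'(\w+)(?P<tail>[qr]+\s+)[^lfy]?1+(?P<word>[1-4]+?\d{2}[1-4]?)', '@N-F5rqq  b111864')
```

[('F5rq', 'q  ', '1864')]

Pattern: one or more of a word character (captured); then one or more of one of [qr], then one or more of whitespace (captured as 'tail'); then optionally any character except [lfy], then one or more of a literal '1'; then one or more of a character in [1-4] (lazy), then exactly 2 of a digit, then optionally a character in [1-4] (captured as 'word').
Scanning left to right: at [3:17] match 'F5rqq  b111864', groups = ('F5rq', 'q  ', '1864').
Multiple groups make `findall` return tuples — one 3-tuple for the one match.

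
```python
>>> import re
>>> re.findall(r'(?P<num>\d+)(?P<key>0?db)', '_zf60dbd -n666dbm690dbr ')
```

With 2 capturing groups, `findall` returns a 2-tuple per match.

[('60', 'db'), ('666', 'db'), ('690', 'db')]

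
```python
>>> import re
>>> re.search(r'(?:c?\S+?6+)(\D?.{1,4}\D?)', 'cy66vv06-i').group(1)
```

Pattern: optionally a literal 'c', then one or more of a non-whitespace character (lazy), then one or more of the literal '6' (non-capturing group); then optionally a non-digit, then 1 to 4 of any character, then optionally a non-digit (captured).
Lazy quantifiers expand one character at a time until the remainder of the pattern can match.
`search` walks the string left to right and returns the first match it finds.
The match spans [0:10] → 'cy66vv06-i'.
Captured: group 1 = 'vv06-i'.

'vv06-i'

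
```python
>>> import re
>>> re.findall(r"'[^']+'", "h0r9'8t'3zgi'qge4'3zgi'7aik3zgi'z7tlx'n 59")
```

["'8t'", "'qge4'", "'7aik3zgi'"]

Matches: at [4:8] → "'8t'"; at [12:18] → "'qge4'"; at [22:32] → "'7aik3zgi'".
`findall` yields the raw match text (3 of them) because the pattern has no groups.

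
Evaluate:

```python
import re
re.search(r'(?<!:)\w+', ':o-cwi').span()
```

A negative assertion filters positions out without eating any characters.
Unlike `match`, `search` isn't anchored — it looks for the pattern anywhere in the string.
The match spans [3:6] → 'cwi'.

(3, 6)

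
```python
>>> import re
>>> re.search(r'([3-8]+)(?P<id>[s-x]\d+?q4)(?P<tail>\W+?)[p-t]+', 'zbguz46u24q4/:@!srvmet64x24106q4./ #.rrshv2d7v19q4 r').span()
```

(5, 18)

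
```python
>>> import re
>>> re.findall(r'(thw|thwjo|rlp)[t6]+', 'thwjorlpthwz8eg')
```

Walking the string: at [5:9] match 'rlpt', group 1 = 'rlp'.
One capturing group, so `findall` returns just the captured substring from the one match — 1 in all.

['rlp']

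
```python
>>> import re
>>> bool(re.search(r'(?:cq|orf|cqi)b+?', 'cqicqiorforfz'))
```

False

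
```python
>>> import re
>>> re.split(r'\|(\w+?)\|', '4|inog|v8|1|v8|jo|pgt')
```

['4', 'inog', 'v8', '1', 'v8', 'jo', 'pgt']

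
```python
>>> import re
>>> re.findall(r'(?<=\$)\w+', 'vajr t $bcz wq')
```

['bcz']

The lookaround is zero-width — it requires the adjacent text to match without consuming it, so the asserted text isn't part of the match.
`findall` yields the raw match text (1 of them) because the pattern has no groups.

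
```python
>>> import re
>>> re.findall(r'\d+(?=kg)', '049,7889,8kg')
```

['8']

The lookaround is zero-width — it requires the adjacent text to match without consuming it, so the asserted text isn't part of the match.
Since nothing is captured, `findall` lists the 1 matched substring directly.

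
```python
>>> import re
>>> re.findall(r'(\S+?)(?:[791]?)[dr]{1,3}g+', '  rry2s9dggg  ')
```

This matches one or more of a non-whitespace character (lazy) (captured); then optionally one of [791] (non-capturing group); then 1 to 3 of one of [dr], then one or more of the literal 'g'.
Lazy quantifiers expand one character at a time until the remainder of the pattern can match.
Scanning left to right: at [2:12] match 'rry2s9dggg', group 1 = 'rry2s'.
One capturing group, so `findall` returns just the captured substring from the one match — 1 in all.

['rry2s']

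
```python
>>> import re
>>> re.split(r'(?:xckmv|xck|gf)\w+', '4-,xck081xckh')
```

Each match becomes a cut point; 2 segments remain.

['4-,', '']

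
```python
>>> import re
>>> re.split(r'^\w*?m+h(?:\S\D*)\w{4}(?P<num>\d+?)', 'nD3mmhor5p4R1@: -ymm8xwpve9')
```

['', '1', '@: -ymm8xwpve9']

This matches anchored at the start of the string; then zero or more of a word character (lazy), then one or more of the literal 'm', then a literal 'h'; then a non-whitespace character, then zero or more of a non-digit (non-capturing group); then exactly 4 of a word character; then one or more of a digit (lazy) (captured as 'num').
Because the pattern has a capturing group, `split` also inserts each captured text between the pieces.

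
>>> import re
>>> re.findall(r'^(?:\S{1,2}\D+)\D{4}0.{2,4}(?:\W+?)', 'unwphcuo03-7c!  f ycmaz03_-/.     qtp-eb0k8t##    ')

['unwphcuo03-7c!']

Pattern: anchored at the start of the string; then 1 to 2 of a non-whitespace character, then one or more of a non-digit (non-capturing group); then exactly 4 of a non-digit, then a literal '0', then 2 to 4 of any character; then one or more of a non-word character (lazy) (non-capturing group).
Scanning left to right: at [0:14] → 'unwphcuo03-7c!'.
`findall` yields the raw match text (1 of them) because the pattern has no groups.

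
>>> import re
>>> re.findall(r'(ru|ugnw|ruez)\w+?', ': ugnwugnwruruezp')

Walking the string: at [2:7] match 'ugnwu', group 1 = 'ugnw'; at [10:13] match 'rur', group 1 = 'ru'.
With a single group, `findall` returns only what that group captured — 2 items.

['ugnw', 'ru']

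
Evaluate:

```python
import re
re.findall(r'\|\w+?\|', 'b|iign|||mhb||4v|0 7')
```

Walking the string: at [1:7] → '|iign|'; at [8:13] → '|mhb|'; at [13:17] → '|4v|'.
No capturing groups, so `findall` returns the 3 full match strings.

['|iign|', '|mhb|', '|4v|']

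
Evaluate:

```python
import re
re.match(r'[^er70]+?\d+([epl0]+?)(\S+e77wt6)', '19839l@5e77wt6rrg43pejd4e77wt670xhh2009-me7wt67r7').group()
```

`match` is anchored at position 0; if the pattern doesn't fit there, it returns None.
The match spans [0:30] → '19839l@5e77wt6rrg43pejd4e77wt6'.

'19839l@5e77wt6rrg43pejd4e77wt6'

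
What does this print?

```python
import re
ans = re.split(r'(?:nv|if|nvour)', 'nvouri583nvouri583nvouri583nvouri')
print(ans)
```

Branches in `(...|...)` are attempted left-to-right; the first branch that allows the whole pattern to succeed is taken.
The string is cut at each match, leaving 5 pieces.

['', 'ouri583', 'ouri583', 'ouri583', 'ouri']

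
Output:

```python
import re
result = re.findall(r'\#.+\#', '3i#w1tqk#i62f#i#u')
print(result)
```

Walking the string: at [2:16] → '#w1tqk#i62f#i#'.
No capturing groups, so `findall` returns the 1 full match string.

['#w1tqk#i62f#i#']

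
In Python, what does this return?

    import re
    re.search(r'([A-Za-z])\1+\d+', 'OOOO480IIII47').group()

'OOOO480'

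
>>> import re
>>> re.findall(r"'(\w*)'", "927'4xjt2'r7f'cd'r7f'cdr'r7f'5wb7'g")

['4xjt2', 'cd', 'cdr', '5wb7']

With a single group, `findall` returns only what that group captured — 4 items.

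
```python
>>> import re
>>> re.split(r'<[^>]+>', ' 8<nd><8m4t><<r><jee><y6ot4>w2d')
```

[' 8', '', '', '', '', 'w2d']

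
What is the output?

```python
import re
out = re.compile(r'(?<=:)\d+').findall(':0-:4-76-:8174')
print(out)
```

The positive lookaround only admits positions where the adjacent text matches; those characters stay outside the span.
No capturing groups, so `findall` returns the 3 full match strings.

['0', '4', '8174']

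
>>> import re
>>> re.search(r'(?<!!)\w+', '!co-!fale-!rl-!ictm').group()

The negative lookahead/lookbehind blocks any match where the forbidden context is present.
Unlike `match`, `search` isn't anchored — it looks for the pattern anywhere in the string.
The match spans [2:3] → 'o'.

'o'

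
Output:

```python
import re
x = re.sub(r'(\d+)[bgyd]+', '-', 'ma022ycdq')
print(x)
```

ma-cdq

This matches one or more of a digit (captured); then one or more of one of [bgyd].
Matches: at [2:6] → '022y'.
Each match is replaced by '-'.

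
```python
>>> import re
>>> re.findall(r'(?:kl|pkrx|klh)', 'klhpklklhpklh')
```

['kl', 'kl', 'kl', 'kl']

Branches in `(...|...)` are attempted left-to-right; the first branch that allows the whole pattern to succeed is taken.
Walking the string: at [0:2] → 'kl'; at [4:6] → 'kl'; at [6:8] → 'kl'; at [10:12] → 'kl'.
With no groups in the pattern, `findall` gives back each whole match — 4 here.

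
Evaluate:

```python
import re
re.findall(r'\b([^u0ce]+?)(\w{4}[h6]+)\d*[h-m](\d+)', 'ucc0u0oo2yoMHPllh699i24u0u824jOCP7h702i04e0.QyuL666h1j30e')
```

This matches a word boundary (`\b`, zero-width); then one or more of any character except [u0ce] (lazy) (captured); then exactly 4 of a word character, then one or more of one of [h6] (captured); then zero or more of a digit, then a character in [h-m]; then one or more of a digit (captured).
A `+?`/`*?`/`{m,n}?` starts at its minimum and grows only as far as needed for what follows to match.
Matches: at [43:56] match '.QyuL666h1j30', groups = ('.', 'QyuL666h', '30').
`findall` packs the 3 group values into a tuple for every match.

[('.', 'QyuL666h', '30')]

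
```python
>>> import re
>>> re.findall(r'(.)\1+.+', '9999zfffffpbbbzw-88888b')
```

After group 1 captures some text, `\1` only succeeds where that same text appears again.
With a single group, `findall` returns only what that group captured — 1 item.

['9']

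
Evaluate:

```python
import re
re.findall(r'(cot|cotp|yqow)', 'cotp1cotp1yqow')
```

Alternation isn't longest-match — the leftmost alternative that fits at this position is chosen.
Because there's exactly one group, `findall` drops the full match and keeps group 1 from each hit.

['cot', 'cot', 'yqow']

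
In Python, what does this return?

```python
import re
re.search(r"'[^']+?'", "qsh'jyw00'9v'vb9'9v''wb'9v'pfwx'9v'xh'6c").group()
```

"'jyw00'"

`re.search` scans for the first position where the pattern succeeds.
The match spans [3:10] → "'jyw00'".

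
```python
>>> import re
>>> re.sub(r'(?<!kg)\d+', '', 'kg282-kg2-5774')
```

'kg2-kg2-'

Because the assertion is negative and zero-width, positions next to the forbidden text are skipped.
Matches: at [3:5] → '82'; at [10:14] → '5774'.
Every occurrence is swapped for ''.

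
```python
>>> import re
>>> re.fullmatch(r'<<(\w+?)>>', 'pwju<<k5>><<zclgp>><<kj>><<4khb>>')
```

None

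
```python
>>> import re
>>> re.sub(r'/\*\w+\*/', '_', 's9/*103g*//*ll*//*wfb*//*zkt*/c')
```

Matches: at [2:10] → '/*103g*/'; at [10:16] → '/*ll*/'; at [16:23] → '/*wfb*/'; at [23:30] → '/*zkt*/'.
Each match is replaced by '_'.

's9____c'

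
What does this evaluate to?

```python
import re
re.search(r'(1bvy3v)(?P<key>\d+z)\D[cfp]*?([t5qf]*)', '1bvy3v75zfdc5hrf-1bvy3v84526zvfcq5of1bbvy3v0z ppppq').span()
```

The pattern matches the literal '1bv', then the literal 'y3v' (captured); then one or more of a digit, then the literal 'z' (captured as 'key'); then a non-digit, then zero or more of one of [cfp] (lazy); then zero or more of one of [t5qf] (captured).
`re.search` scans for the first position where the pattern succeeds.
The match spans [0:10] → '1bvy3v75zf'.
Captured: group 1 = '1bvy3v', group 2 = '75z', group 3 = ''.

(0, 10)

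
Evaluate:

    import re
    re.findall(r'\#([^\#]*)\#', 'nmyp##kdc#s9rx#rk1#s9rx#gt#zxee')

['', 's9rx', 's9rx']

Scanning left to right: at [4:6] match '##', group 1 = ''; at [9:15] match '#s9rx#', group 1 = 's9rx'; at [18:24] match '#s9rx#', group 1 = 's9rx'.
Because there's exactly one group, `findall` drops the full match and keeps group 1 from each hit.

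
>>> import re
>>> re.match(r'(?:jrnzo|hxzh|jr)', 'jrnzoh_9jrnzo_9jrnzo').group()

Alternation isn't longest-match — the leftmost alternative that fits at this position is chosen.
With `match`, the pattern is implicitly anchored at the beginning.
The match spans [0:5] → 'jrnzo'.

'jrnzo'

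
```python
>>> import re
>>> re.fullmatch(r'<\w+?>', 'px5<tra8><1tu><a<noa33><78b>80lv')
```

None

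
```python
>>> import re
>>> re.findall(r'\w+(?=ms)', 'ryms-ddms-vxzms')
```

Because the assertion is zero-width, the text it checks is not consumed and won't appear in the result.
Scanning left to right: at [0:2] → 'ry'; at [5:7] → 'dd'; at [10:13] → 'vxz'.
Since nothing is captured, `findall` lists the 3 matched substrings directly.

['ry', 'dd', 'vxz']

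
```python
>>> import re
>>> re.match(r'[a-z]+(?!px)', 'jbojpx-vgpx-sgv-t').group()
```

`match` is anchored at position 0; if the pattern doesn't fit there, it returns None.
The match spans [0:6] → 'jbojpx'.

'jbojpx'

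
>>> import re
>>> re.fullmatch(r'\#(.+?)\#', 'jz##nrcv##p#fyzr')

`re.fullmatch` requires the pattern to consume the entire string.
Here the pattern can't cover the whole string, so the call returns None.

None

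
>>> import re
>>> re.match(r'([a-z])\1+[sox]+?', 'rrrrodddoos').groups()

('r',)

`\1` is not a pattern — it's the concrete string captured by group 1, re-applied verbatim.
`match` is anchored at position 0; if the pattern doesn't fit there, it returns None.
The match spans [0:5] → 'rrrro'.
Captured: group 1 = 'r'.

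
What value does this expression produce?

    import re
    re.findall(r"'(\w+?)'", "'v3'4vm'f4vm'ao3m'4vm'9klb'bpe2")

Walking the string: at [0:4] match "'v3'", group 1 = 'v3'; at [7:13] match "'f4vm'", group 1 = 'f4vm'; at [17:22] match "'4vm'", group 1 = '4vm'.
`findall` collects group 1 from each match (3 total).

['v3', 'f4vm', '4vm']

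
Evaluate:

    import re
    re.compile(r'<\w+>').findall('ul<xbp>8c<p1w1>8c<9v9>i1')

Since nothing is captured, `findall` lists the 3 matched substrings directly.

['<xbp>', '<p1w1>', '<9v9>']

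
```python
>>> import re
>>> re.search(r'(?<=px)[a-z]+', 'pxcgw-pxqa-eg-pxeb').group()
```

Lookahead/lookbehind check context without consuming it, so the matched span excludes the asserted characters.
The match spans [2:5] → 'cgw'.

'cgw'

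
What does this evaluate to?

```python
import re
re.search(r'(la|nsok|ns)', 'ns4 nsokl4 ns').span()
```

The match spans [0:2] → 'ns'.

(0, 2)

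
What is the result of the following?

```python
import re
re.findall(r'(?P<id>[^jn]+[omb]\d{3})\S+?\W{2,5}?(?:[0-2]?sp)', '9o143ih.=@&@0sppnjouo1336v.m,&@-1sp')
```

['9o143', 'ouo133']

The pattern matches one or more of any character except [jn], then one of [omb], then exactly 3 of a digit (captured as 'id'); then one or more of a non-whitespace character (lazy), then 2 to 5 of a non-word character (lazy); then optionally a character in [0-2], then the literal 'sp' (non-capturing group).
Because the quantifier is non-greedy, it stops expanding at the earliest point where the rest of the pattern can succeed.
Scanning left to right: at [0:15] match '9o143ih.=@&@0sp', group 1 = '9o143'; at [18:35] match 'ouo1336v.m,&@-1sp', group 1 = 'ouo133'.
One capturing group, so `findall` returns just the captured substring from each match — 2 in all.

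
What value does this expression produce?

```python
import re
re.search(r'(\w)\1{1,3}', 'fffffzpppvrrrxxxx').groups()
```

('f',)

`\1` has to match the exact text group 1 already captured.
`re.search` tries every starting position until one works.
The match spans [0:4] → 'ffff'.
Captured: group 1 = 'f'.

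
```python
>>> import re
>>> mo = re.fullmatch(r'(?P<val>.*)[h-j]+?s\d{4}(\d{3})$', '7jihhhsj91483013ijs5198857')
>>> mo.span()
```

(0, 26)

This matches zero or more of any character (captured as 'val'); then one or more of a character in [h-j] (lazy), then a literal 's', then exactly 4 of a digit; then exactly 3 of a digit (captured); then anchored at the end.
`re.fullmatch` is like wrapping the pattern in `^…$` (in single-line mode).
The match spans [0:26] → '7jihhhsj91483013ijs5198857'.
Captured: group 1 = '7jihhhsj91483013i', group 2 = '857'.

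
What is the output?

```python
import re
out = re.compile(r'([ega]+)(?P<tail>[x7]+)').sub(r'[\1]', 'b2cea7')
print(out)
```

b2c[ea]

This matches one or more of one of [ega] (captured); then one or more of one of [x7] (captured as 'tail').
Matches: at [3:6] → 'ea7'.
Each match is replaced using the text its own group 1 captured.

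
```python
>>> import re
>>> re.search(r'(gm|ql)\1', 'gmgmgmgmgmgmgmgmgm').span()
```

(0, 4)

The backreference `\1` re-matches whatever the first group consumed, character for character.
The match spans [0:4] → 'gmgm'.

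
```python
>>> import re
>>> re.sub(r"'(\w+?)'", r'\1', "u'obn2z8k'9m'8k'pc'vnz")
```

Matches: at [1:10] → "'obn2z8k'"; at [12:16] → "'8k'".
Each match is replaced using the text its own group 1 captured.

"uobn2z8k9m8kpc'vnz"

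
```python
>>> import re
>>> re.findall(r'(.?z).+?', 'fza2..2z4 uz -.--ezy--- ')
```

The pattern matches optionally any character, then the literal 'z' (captured); then one or more of any character (lazy).
One capturing group, so `findall` returns just the captured substring from each match — 4 in all.

['fz', '2z', 'uz', 'ez']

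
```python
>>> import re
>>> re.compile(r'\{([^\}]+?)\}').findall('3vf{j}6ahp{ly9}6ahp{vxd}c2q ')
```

['j', 'ly9', 'vxd']

Walking the string: at [3:6] match '{j}', group 1 = 'j'; at [10:15] match '{ly9}', group 1 = 'ly9'; at [19:24] match '{vxd}', group 1 = 'vxd'.
Because there's exactly one group, `findall` drops the full match and keeps group 1 from each hit.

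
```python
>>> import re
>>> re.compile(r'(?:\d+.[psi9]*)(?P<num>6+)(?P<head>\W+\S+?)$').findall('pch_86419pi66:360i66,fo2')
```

[('66', ':360i66,fo2')]

The pattern matches one or more of a digit, then any character, then zero or more of one of [psi9] (non-capturing group); then one or more of a literal '6' (captured as 'num'); then one or more of a non-word character, then one or more of a non-whitespace character (lazy) (captured as 'head'); then anchored at the end.
Scanning left to right: at [4:24] match '86419pi66:360i66,fo2', groups = ('66', ':360i66,fo2').
`findall` packs the 2 group values into a tuple for every match.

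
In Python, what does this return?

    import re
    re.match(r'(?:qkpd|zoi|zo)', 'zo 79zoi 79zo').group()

'zo'

`re.match` only tries the pattern at the start of the string.
The match spans [0:2] → 'zo'.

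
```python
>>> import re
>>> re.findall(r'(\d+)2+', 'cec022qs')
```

This matches one or more of a digit (captured); then one or more of a literal '2'.
Scanning left to right: at [3:6] match '022', group 1 = '02'.
`findall` collects group 1 from the one match (1 total).

['02']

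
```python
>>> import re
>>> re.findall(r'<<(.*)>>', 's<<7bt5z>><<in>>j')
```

Walking the string: at [1:16] match '<<7bt5z>><<in>>', group 1 = '7bt5z>><<in'.
One capturing group, so `findall` returns just the captured substring from the one match — 1 in all.

['7bt5z>><<in']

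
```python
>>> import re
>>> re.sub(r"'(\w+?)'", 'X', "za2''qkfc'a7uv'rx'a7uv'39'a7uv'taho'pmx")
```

"za2'Xa7uvXa7uvXa7uvXpmx"

Matches: at [4:10] → "'qkfc'"; at [14:18] → "'rx'"; at [22:26] → "'39'"; at [30:36] → "'taho'".
Each match is replaced by 'X'.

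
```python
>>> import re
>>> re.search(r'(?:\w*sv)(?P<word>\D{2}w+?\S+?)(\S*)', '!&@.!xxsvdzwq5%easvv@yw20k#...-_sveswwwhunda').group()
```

'xxsvdzwq5%easvv@yw20k#...-_sveswwwhunda'

This matches zero or more of a word character, then the literal 'sv' (non-capturing group); then exactly 2 of a non-digit, then one or more of a literal 'w' (lazy), then one or more of a non-whitespace character (lazy) (captured as 'word'); then zero or more of a non-whitespace character (captured).
`search` walks the string left to right and returns the first match it finds.
The match spans [5:44] → 'xxsvdzwq5%easvv@yw20k#...-_sveswwwhunda'.
Captured: group 1 = 'dzwq', group 2 = '5%easvv@yw20k#...-_sveswwwhunda'.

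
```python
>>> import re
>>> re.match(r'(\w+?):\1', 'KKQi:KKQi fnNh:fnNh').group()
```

`re.match` won't scan ahead — the pattern has to work from the very first character.
The match spans [0:9] → 'KKQi:KKQi'.

'KKQi:KKQi'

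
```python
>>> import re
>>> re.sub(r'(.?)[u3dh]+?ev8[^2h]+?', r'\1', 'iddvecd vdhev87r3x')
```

'iddvecd vr3x'

This matches optionally any character (captured); then one or more of one of [u3dh] (lazy), then the literal 'ev8', then one or more of any character except [2h] (lazy).
A non-greedy quantifier consumes as few characters as it can — just enough that the remainder of the pattern still matches from where it stops; whatever follows it matches normally.
Matches: at [8:15] → 'vdhev87'.
Each match is replaced using the text its own group 1 captured.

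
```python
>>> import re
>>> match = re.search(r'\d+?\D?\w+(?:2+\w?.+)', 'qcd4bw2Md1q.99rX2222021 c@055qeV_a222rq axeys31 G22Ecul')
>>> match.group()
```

The match spans [3:55] → '4bw2Md1q.99rX2222021 c@055qeV_a222rq axeys31 G22Ecul'.

'4bw2Md1q.99rX2222021 c@055qeV_a222rq axeys31 G22Ecul'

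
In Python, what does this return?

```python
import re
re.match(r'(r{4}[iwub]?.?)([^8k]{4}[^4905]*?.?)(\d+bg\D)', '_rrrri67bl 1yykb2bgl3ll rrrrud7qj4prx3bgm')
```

`re.match` only tries the pattern at the start of the string.
Here the string doesn't start with a match, so the call returns None.

None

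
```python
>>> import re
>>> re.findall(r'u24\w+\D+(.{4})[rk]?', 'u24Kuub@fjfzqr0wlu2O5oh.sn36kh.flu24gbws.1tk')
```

['0wlu', '.1tk']

This matches the literal 'u24', then one or more of a word character; then one or more of a non-digit; then exactly 4 of any character (captured); then optionally one of [rk].
Walking the string: at [0:18] match 'u24Kuub@fjfzqr0wlu', group 1 = '0wlu'; at [33:44] match 'u24gbws.1tk', group 1 = '.1tk'.
Because there's exactly one group, `findall` drops the full match and keeps group 1 from each hit.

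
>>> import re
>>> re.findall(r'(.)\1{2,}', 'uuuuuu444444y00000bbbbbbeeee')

After group 1 captures some text, `\1` only succeeds where that same text appears again.
Scanning left to right: at [0:6] match 'uuuuuu', group 1 = 'u'; at [6:12] match '444444', group 1 = '4'; at [13:18] match '00000', group 1 = '0'; at [18:24] match 'bbbbbb', group 1 = 'b'; at [24:28] match 'eeee', group 1 = 'e'.
One capturing group, so `findall` returns just the captured substring from each match — 5 in all.

['u', '4', '0', 'b', 'e']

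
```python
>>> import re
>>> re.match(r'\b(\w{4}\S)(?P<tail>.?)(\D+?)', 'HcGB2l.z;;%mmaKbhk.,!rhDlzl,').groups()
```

The match spans [0:7] → 'HcGB2l.'.
Captured: group 1 = 'HcGB2', group 2 = 'l', group 3 = '.'.

('HcGB2', 'l', '.')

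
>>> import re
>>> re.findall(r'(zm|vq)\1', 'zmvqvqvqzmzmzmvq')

The backreference `\1` re-matches whatever the first group consumed, character for character.
Matches: at [2:6] match 'vqvq', group 1 = 'vq'; at [8:12] match 'zmzm', group 1 = 'zm'.
Because there's exactly one group, `findall` drops the full match and keeps group 1 from each hit.

['vq', 'zm']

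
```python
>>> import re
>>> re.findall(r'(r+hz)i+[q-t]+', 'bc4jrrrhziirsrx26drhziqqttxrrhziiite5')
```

The pattern matches one or more of a literal 'r', then the literal 'hz' (captured); then one or more of the literal 'i', then one or more of a character in [q-t].
With a single group, `findall` returns only what that group captured — 3 items.

['rrrhz', 'rhz', 'rrhz']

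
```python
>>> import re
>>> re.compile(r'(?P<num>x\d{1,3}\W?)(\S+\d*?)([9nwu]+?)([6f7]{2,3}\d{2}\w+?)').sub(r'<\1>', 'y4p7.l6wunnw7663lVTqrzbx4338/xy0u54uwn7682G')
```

'y4p7.l6wunnw7663lVTqrzb<x433>'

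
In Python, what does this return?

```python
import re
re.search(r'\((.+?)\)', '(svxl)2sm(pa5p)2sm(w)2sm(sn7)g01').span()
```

(0, 6)

A `+?`/`*?`/`{m,n}?` starts at its minimum and grows only as far as needed for what follows to match.
`search` walks the string left to right and returns the first match it finds.
The match spans [0:6] → '(svxl)'.
Captured: group 1 = 'svxl'.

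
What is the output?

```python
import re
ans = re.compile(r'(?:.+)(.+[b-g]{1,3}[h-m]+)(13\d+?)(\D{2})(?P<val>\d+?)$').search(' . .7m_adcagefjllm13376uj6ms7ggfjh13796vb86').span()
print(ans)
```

(0, 43)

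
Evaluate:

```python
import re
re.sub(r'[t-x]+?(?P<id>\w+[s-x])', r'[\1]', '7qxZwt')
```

Pattern: one or more of a character in [t-x] (lazy); then one or more of a word character, then a character in [s-x] (captured as 'id').
Matches: at [2:6] → 'xZwt'.
`\1` in the replacement pulls in group 1's text for each match.

'7q[Zwt]'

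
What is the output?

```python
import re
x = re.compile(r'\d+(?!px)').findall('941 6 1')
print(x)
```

['941', '6', '1']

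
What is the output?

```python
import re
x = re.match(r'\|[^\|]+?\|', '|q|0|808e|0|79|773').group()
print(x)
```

|q|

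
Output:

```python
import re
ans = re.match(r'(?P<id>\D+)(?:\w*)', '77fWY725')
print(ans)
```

With `match`, the pattern is implicitly anchored at the beginning.
Here the pattern fails at index 0, so the call returns None.

None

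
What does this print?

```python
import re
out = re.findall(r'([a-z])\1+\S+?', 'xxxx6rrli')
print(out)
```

['x', 'r']

After group 1 captures some text, `\1` only succeeds where that same text appears again.
Scanning left to right: at [0:5] match 'xxxx6', group 1 = 'x'; at [5:8] match 'rrl', group 1 = 'r'.
One capturing group, so `findall` returns just the captured substring from each match — 2 in all.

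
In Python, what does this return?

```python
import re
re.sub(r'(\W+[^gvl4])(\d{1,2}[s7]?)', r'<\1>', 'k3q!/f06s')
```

'k3q<!/f>'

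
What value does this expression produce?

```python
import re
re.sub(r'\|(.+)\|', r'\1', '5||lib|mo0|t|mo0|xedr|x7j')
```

`\1` in the replacement pulls in group 1's text for each match.

'5|lib|mo0|t|mo0|xedrx7j'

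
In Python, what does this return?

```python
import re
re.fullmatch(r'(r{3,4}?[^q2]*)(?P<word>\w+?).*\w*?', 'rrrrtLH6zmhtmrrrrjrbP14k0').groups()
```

The match spans [0:25] → 'rrrrtLH6zmhtmrrrrjrbP14k0'.
Captured: group 1 = 'rrrrtLH6zmhtmrrrrjrbP14k', group 2 = '0'.

('rrrrtLH6zmhtmrrrrjrbP14k', '0')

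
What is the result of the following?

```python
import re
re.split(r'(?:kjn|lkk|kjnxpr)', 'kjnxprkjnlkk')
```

The regex engine tests alternatives in the order written; an earlier branch that matches wins even if a later one would match more.
Splitting on the pattern gives 4 pieces.

['', 'xpr', '', '']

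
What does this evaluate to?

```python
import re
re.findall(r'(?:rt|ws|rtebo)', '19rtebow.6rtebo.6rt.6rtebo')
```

['rt', 'rt', 'rt', 'rt']

The regex engine tests alternatives in the order written; an earlier branch that matches wins even if a later one would match more.
Since nothing is captured, `findall` lists the 4 matched substrings directly.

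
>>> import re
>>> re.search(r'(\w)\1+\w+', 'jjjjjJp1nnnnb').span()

`\1` has to match the exact text group 1 already captured.
The match spans [0:13] → 'jjjjjJp1nnnnb'.

(0, 13)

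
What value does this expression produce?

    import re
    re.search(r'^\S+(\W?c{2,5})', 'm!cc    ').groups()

('cc',)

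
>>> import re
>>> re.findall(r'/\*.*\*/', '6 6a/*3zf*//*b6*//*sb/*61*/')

`findall` yields the raw match text (1 of them) because the pattern has no groups.

['/*3zf*//*b6*//*sb/*61*/']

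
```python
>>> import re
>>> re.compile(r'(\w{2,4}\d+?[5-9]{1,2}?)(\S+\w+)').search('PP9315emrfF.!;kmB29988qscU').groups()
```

('PP9315', 'emrfF.!;kmB29988qscU')

The match spans [0:26] → 'PP9315emrfF.!;kmB29988qscU'.
Captured: group 1 = 'PP9315', group 2 = 'emrfF.!;kmB29988qscU'.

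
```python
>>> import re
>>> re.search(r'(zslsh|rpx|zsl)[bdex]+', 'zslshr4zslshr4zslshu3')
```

None

`re.search` scans for the first position where the pattern succeeds.
Here nothing in the string fits, so the call returns None.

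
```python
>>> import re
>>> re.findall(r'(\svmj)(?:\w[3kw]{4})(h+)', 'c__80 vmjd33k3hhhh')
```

Pattern: whitespace, then the literal 'vmj' (captured); then a word character, then exactly 4 of one of [3kw] (non-capturing group); then one or more of a literal 'h' (captured).
Scanning left to right: at [5:18] match ' vmjd33k3hhhh', groups = (' vmj', 'hhhh').
2 groups means the one result is a tuple of 2 captured strings — 1 here.

[(' vmj', 'hhhh')]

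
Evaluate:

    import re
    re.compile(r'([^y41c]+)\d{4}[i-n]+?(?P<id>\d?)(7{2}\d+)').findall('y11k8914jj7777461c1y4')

[('k', '7', '777461')]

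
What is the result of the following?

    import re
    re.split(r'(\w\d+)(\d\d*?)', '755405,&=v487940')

This matches a word character, then one or more of a digit (captured); then a digit, then zero or more of a digit (lazy) (captured).
Matches to split on: at [0:6] → '755405'; at [9:16] → 'v487940'.
With a capturing group present, the delimiter's captured portion is kept in the result list.

['', '75540', '5', ',&=', 'v48794', '0', '']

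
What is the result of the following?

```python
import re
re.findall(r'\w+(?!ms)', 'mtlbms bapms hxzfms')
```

['mtlbms', 'bapms', 'hxzfms']

The negative lookahead/lookbehind blocks any match where the forbidden context is present.
No capturing groups, so `findall` returns the 3 full match strings.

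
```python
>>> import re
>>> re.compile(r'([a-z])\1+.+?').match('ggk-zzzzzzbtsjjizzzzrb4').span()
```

`re.match` only tries the pattern at the start of the string.
The match spans [0:3] → 'ggk'.

(0, 3)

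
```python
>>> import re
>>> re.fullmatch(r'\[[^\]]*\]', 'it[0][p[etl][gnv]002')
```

None

`re.fullmatch` is like wrapping the pattern in `^…$` (in single-line mode).
Here there's no way to consume every character, so the call returns None.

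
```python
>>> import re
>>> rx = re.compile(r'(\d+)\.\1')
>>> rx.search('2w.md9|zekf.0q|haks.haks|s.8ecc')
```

None

After group 1 captures some text, `\1` only succeeds where that same text appears again.
Here no position works, so the call returns None.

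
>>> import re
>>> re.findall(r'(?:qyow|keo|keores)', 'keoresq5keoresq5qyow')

Alternation isn't longest-match — the leftmost alternative that fits at this position is chosen.
Matches: at [0:3] → 'keo'; at [8:11] → 'keo'; at [16:20] → 'qyow'.
No capturing groups, so `findall` returns the 3 full match strings.

['keo', 'keo', 'qyow']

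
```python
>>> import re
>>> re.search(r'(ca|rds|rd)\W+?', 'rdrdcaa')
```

Unlike `match`, `search` isn't anchored — it looks for the pattern anywhere in the string.
Here nothing in the string fits, so the call returns None.

None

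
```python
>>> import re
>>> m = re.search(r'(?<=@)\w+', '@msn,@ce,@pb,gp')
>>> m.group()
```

The lookaround is zero-width — it requires the adjacent text to match without consuming it, so the asserted text isn't part of the match.
Unlike `match`, `search` isn't anchored — it looks for the pattern anywhere in the string.
The match spans [1:4] → 'msn'.

'msn'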